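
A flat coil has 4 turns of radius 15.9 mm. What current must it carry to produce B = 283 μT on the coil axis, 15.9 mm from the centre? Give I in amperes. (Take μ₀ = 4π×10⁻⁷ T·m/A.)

I ≈ 5.06 A

For an N-turn coil, B = Nμ₀IR²/[2(R²+z²)^(3/2)] with R = 0.0159 m, z = 0.0159 m, so I = 2B(R²+z²)^(3/2)/(Nμ₀R²) = 2 × 2.83×10⁻⁴ × 1.14×10⁻⁵ / (4 × 4π×10⁻⁷ × 0.0002528) = 5.06 A.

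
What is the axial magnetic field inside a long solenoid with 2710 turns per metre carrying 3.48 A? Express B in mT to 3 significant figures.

B ≈ 11.9 mT

Inside a long solenoid, B = μ₀nI with n = 2710 turns/m.
B = 4π×10⁻⁷ × 2710 × 3.48 = 1.19×10⁻² T.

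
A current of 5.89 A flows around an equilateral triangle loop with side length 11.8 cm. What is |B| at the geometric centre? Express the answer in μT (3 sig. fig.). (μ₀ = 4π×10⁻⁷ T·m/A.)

B ≈ 89.8 μT

Each side is a finite straight segment at perpendicular distance d = a/(2 tan(π/3)) = 0.03406 m from the centre, with end-angles ±π/3.
One side contributes B₁ = (μ₀I/4πd)·2 sin(π/3) = 2.99×10⁻⁵ T.
All 3 sides add in the same direction: B = 3 × 2.99×10⁻⁵ = 8.98×10⁻⁵ T.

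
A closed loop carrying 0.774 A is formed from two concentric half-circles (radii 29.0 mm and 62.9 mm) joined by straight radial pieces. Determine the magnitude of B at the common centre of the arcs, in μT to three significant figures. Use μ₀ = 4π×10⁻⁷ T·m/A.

The radial connectors point toward the centre, so dl × r̂ = 0 and they contribute nothing.
Each semicircle gives μ₀I/(4R): inner arc 8.38×10⁻⁶ T, outer arc 3.87×10⁻⁶ T.
The two arcs carry current in opposite angular senses, so their fields oppose: B = |8.38×10⁻⁶ − 3.87×10⁻⁶| = 4.52×10⁻⁶ T.

B ≈ 4.52 μT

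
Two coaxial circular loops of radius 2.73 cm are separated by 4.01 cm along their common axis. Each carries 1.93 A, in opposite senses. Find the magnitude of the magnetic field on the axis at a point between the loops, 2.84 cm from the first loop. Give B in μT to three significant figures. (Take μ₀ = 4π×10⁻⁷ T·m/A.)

B ≈ 19.7 μT

Each loop contributes B = μ₀IR²/[2(R²+z²)^(3/2)] on the axis, with z measured from that loop.
Loop 1 (z = 0.0284 m): B₁ = 1.48×10⁻⁵ T. Loop 2 (z = 0.0117 m): B₂ = 3.45×10⁻⁵ T.
The fields oppose: B = |B₁ − B₂| = 1.97×10⁻⁵ T.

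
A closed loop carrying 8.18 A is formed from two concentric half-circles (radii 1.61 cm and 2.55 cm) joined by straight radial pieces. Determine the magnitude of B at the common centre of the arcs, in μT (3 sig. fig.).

The radial connectors point toward the centre, so dl × r̂ = 0 and they contribute nothing.
Each semicircle gives μ₀I/(4R): inner arc 1.60×10⁻⁴ T, outer arc 1.01×10⁻⁴ T.
The two arcs carry current in opposite angular senses, so their fields oppose: B = |1.60×10⁻⁴ − 1.01×10⁻⁴| = 5.88×10⁻⁵ T.

B ≈ 58.8 μT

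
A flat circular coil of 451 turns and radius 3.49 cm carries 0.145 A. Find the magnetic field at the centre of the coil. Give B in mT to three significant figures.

For an N-turn flat coil, B = Nμ₀I/(2R) with R = 0.0349 m.
B = 451 × 2.61×10⁻⁶ T = 1.18×10⁻³ T.

B ≈ 1.18 mT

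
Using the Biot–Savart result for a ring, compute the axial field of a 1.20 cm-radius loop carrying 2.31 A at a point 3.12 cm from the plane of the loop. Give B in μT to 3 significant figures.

On the axis of a circular loop, B = μ₀IR² / [2(R²+z²)^(3/2)].
R² + z² = (0.012)² + (0.0312)² = 0.001117 m², and (R²+z²)^(3/2) = 3.74×10⁻⁵ m³.
B = (4π×10⁻⁷ × 2.31 × 0.000144) / (2 × 3.74×10⁻⁵) = 5.60×10⁻⁶ T.

B ≈ 5.60 μT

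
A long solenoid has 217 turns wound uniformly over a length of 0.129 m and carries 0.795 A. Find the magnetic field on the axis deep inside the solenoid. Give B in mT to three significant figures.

Inside a long solenoid, B = μ₀nI with n = 1682 turns/m.
B = 4π×10⁻⁷ × 1682 × 0.795 = 1.68×10⁻³ T.

B ≈ 1.68 mT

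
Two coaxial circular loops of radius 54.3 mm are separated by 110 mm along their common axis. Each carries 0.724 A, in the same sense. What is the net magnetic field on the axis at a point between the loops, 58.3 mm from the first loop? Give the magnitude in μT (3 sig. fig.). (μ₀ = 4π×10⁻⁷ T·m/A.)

B ≈ 5.83 μT

Each loop contributes B = μ₀IR²/[2(R²+z²)^(3/2)] on the axis, with z measured from that loop.
Loop 1 (z = 0.0583 m): B₁ = 2.65×10⁻⁶ T. Loop 2 (z = 0.0517 m): B₂ = 3.18×10⁻⁶ T.
The fields add: B = B₁ + B₂ = 5.83×10⁻⁶ T.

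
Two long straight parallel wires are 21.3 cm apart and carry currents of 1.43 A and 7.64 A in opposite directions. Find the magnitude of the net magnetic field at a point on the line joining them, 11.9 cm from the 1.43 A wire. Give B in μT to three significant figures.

Each long wire gives B = μ₀I/(2πd). Distances are d₁ = 0.119 m and d₂ = 0.094 m.
B₁ = 2.40×10⁻⁶ T, B₂ = 1.63×10⁻⁵ T.
Between antiparallel currents both contributions point the same way, so they add. B = B₁ + B₂ = 2.40×10⁻⁶ + 1.63×10⁻⁵ = 1.87×10⁻⁵ T.

B ≈ 18.7 μT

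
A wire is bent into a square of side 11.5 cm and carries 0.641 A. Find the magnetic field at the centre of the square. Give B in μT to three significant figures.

B ≈ 6.31 μT

Each side is a finite straight segment at perpendicular distance d = a/(2 tan(π/4)) = 0.0575 m from the centre, with end-angles ±π/4.
One side contributes B₁ = (μ₀I/4πd)·2 sin(π/4) = 1.58×10⁻⁶ T.
All 4 sides add in the same direction: B = 4 × 1.58×10⁻⁶ = 6.31×10⁻⁶ T.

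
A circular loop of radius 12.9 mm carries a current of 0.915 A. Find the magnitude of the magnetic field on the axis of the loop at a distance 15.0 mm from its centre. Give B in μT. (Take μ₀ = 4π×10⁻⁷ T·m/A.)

B ≈ 12.4 μT

On the axis of a circular loop, B = μ₀IR² / [2(R²+z²)^(3/2)].
R² + z² = (0.0129)² + (0.015)² = 0.0003914 m², and (R²+z²)^(3/2) = 7.74×10⁻⁶ m³.
B = (4π×10⁻⁷ × 0.915 × 0.0001664) / (2 × 7.74×10⁻⁶) = 1.24×10⁻⁵ T.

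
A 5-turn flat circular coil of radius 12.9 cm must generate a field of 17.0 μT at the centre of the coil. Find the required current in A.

I ≈ 0.698 A

For an N-turn coil, B = Nμ₀I/(2R) with R = 0.129 m, so I = 2RB/(Nμ₀) = 2 × 0.129 × 1.70×10⁻⁵ / (5 × 4π×10⁻⁷) = 0.698 A.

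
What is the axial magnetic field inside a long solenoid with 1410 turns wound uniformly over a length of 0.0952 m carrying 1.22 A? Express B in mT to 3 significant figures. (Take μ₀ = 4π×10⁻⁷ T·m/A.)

B ≈ 22.7 mT

Inside a long solenoid, B = μ₀nI with n = 1.481×10⁴ turns/m.
B = 4π×10⁻⁷ × 1.481×10⁴ × 1.22 = 2.27×10⁻² T.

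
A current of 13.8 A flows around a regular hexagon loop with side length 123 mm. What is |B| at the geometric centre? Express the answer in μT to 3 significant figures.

Each side is a finite straight segment at perpendicular distance d = a/(2 tan(π/6)) = 0.1065 m from the centre, with end-angles ±π/6.
One side contributes B₁ = (μ₀I/4πd)·2 sin(π/6) = 1.30×10⁻⁵ T.
All 6 sides add in the same direction: B = 6 × 1.30×10⁻⁵ = 7.77×10⁻⁵ T.

B ≈ 77.7 μT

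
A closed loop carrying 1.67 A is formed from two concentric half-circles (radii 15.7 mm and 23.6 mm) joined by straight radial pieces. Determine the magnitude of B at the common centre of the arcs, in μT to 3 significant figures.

B ≈ 11.2 μT

The radial connectors point toward the centre, so dl × r̂ = 0 and they contribute nothing.
Each semicircle gives μ₀I/(4R): inner arc 3.34×10⁻⁵ T, outer arc 2.22×10⁻⁵ T.
The two arcs carry current in opposite angular senses, so their fields oppose: B = |3.34×10⁻⁵ − 2.22×10⁻⁵| = 1.12×10⁻⁵ T.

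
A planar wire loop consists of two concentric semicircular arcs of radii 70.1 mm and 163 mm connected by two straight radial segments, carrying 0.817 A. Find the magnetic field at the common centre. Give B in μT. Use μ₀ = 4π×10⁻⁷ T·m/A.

B ≈ 2.09 μT

The radial connectors point toward the centre, so dl × r̂ = 0 and they contribute nothing.
Each semicircle gives μ₀I/(4R): inner arc 3.66×10⁻⁶ T, outer arc 1.57×10⁻⁶ T.
The two arcs carry current in opposite angular senses, so their fields oppose: B = |3.66×10⁻⁶ − 1.57×10⁻⁶| = 2.09×10⁻⁶ T.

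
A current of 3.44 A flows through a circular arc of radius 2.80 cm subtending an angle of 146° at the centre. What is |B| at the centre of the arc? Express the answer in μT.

The Biot–Savart field of a circular arc at its centre is B = μ₀Iφ/(4πR), with φ = 2.548 rad.
B = (4π×10⁻⁷ × 3.44 × 2.548) / (4π × 0.028) = 3.13×10⁻⁵ T.

B ≈ 31.3 μT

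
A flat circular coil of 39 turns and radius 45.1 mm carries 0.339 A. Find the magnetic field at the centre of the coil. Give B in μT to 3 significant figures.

For an N-turn flat coil, B = Nμ₀I/(2R) with R = 0.0451 m.
B = 39 × 4.72×10⁻⁶ T = 1.84×10⁻⁴ T.

B ≈ 184 μT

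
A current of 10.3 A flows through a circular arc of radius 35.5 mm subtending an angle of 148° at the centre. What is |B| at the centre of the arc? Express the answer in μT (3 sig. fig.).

B ≈ 74.9 μT

The Biot–Savart field of a circular arc at its centre is B = μ₀Iφ/(4πR), with φ = 2.583 rad.
B = (4π×10⁻⁷ × 10.3 × 2.583) / (4π × 0.0355) = 7.49×10⁻⁵ T.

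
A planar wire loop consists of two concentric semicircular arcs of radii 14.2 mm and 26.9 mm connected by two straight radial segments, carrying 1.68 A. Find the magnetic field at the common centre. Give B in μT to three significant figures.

The radial connectors point toward the centre, so dl × r̂ = 0 and they contribute nothing.
Each semicircle gives μ₀I/(4R): inner arc 3.72×10⁻⁵ T, outer arc 1.96×10⁻⁵ T.
The two arcs carry current in opposite angular senses, so their fields oppose: B = |3.72×10⁻⁵ − 1.96×10⁻⁵| = 1.75×10⁻⁵ T.

B ≈ 17.5 μT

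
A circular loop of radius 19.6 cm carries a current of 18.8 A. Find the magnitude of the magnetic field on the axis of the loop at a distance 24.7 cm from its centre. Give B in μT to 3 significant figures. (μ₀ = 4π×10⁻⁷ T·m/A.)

B ≈ 14.5 μT

On the axis of a circular loop, B = μ₀IR² / [2(R²+z²)^(3/2)].
R² + z² = (0.196)² + (0.247)² = 0.09943 m², and (R²+z²)^(3/2) = 3.14×10⁻² m³.
B = (4π×10⁻⁷ × 18.8 × 0.03842) / (2 × 3.14×10⁻²) = 1.45×10⁻⁵ T.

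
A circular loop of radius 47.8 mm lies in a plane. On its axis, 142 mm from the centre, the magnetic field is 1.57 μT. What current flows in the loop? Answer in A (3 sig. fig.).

I ≈ 3.68 A

On the axis of a loop, B = μ₀IR²/[2(R²+z²)^(3/2)], so I = 2B(R²+z²)^(3/2)/(μ₀R²).
R² + z² = 0.002285 + 0.02016 = 0.02245 m²; raised to 3/2 gives 3.36×10⁻³ m³.
I = 2 × 1.57×10⁻⁶ × 3.36×10⁻³ / (1.26×10⁻⁶ × 0.002285) = 3.68 A.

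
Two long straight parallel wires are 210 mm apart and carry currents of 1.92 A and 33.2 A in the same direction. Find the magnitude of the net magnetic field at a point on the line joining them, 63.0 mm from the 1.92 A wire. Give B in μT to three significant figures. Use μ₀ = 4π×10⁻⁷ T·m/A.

Each long wire gives B = μ₀I/(2πd). Distances are d₁ = 0.063 m and d₂ = 0.147 m.
B₁ = 6.10×10⁻⁶ T, B₂ = 4.52×10⁻⁵ T.
Between parallel currents the two contributions point in opposite directions, so they subtract. B = |B₁ − B₂| = |6.10×10⁻⁶ − 4.52×10⁻⁵| = 3.91×10⁻⁵ T.

B ≈ 39.1 μT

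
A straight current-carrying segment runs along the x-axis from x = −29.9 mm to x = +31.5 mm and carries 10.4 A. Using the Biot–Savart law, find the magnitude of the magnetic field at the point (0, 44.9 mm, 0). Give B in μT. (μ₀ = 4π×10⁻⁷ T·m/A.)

B ≈ 26.1 μT

For a finite straight segment, B = (μ₀I/4πd)(sinθ₁ + sinθ₂), where θ₁, θ₂ are the angles from the perpendicular to each end.
The perpendicular distance is d = 0.0449 m; the end-offsets along the wire are a = 0.0299 m and b = 0.0315 m.
sinθ₁ = 0.0299/√(0.0299²+0.0449²) = 0.5543; sinθ₂ = 0.0315/√(0.0315²+0.0449²) = 0.5743.
B = (4π×10⁻⁷ × 10.4) / (4π × 0.0449) × (0.5543 + 0.5743) = 2.61×10⁻⁵ T.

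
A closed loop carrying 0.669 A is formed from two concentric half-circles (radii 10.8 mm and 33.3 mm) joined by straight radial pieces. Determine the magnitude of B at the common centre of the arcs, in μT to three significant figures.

B ≈ 13.1 μT

The radial connectors point toward the centre, so dl × r̂ = 0 and they contribute nothing.
Each semicircle gives μ₀I/(4R): inner arc 1.95×10⁻⁵ T, outer arc 6.31×10⁻⁶ T.
The two arcs carry current in opposite angular senses, so their fields oppose: B = |1.95×10⁻⁵ − 6.31×10⁻⁶| = 1.31×10⁻⁵ T.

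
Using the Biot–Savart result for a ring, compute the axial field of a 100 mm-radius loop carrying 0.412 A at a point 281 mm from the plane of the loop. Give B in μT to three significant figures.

B ≈ 0.0976 μT

On the axis of a circular loop, B = μ₀IR² / [2(R²+z²)^(3/2)].
R² + z² = (0.1)² + (0.281)² = 0.08896 m², and (R²+z²)^(3/2) = 2.65×10⁻² m³.
B = (4π×10⁻⁷ × 0.412 × 0.01) / (2 × 2.65×10⁻²) = 9.76×10⁻⁸ T.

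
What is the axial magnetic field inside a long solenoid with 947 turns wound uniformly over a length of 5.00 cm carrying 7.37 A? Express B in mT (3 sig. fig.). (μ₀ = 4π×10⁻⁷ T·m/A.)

Inside a long solenoid, B = μ₀nI with n = 1.894×10⁴ turns/m.
B = 4π×10⁻⁷ × 1.894×10⁴ × 7.37 = 0.175 T.

B ≈ 175 mT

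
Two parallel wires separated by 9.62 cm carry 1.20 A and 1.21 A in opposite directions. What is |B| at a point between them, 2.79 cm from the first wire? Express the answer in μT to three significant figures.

B ≈ 12.1 μT

Each long wire gives B = μ₀I/(2πd). Distances are d₁ = 0.0279 m and d₂ = 0.0683 m.
B₁ = 8.60×10⁻⁶ T, B₂ = 3.54×10⁻⁶ T.
Between antiparallel currents both contributions point the same way, so they add. B = B₁ + B₂ = 8.60×10⁻⁶ + 3.54×10⁻⁶ = 1.21×10⁻⁵ T.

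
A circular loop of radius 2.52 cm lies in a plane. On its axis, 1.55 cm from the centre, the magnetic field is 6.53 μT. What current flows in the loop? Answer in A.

I ≈ 0.424 A

On the axis of a loop, B = μ₀IR²/[2(R²+z²)^(3/2)], so I = 2B(R²+z²)^(3/2)/(μ₀R²).
R² + z² = 0.000635 + 0.0002403 = 0.0008753 m²; raised to 3/2 gives 2.59×10⁻⁵ m³.
I = 2 × 6.53×10⁻⁶ × 2.59×10⁻⁵ / (1.26×10⁻⁶ × 0.000635) = 0.424 A.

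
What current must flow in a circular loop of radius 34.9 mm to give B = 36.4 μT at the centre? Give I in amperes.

I ≈ 2.02 A

At the centre of a circular loop B = μ₀I/(2R), so I = 2RB/μ₀.
With R = 0.0349 m, I = 2 × 0.0349 × 3.64×10⁻⁵ / (4π×10⁻⁷) = 2.02 A.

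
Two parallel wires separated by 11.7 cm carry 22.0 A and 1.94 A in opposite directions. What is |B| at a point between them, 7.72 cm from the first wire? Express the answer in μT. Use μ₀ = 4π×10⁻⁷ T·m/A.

B ≈ 66.7 μT

Each long wire gives B = μ₀I/(2πd). Distances are d₁ = 0.0772 m and d₂ = 0.0398 m.
B₁ = 5.70×10⁻⁵ T, B₂ = 9.75×10⁻⁶ T.
Between antiparallel currents both contributions point the same way, so they add. B = B₁ + B₂ = 5.70×10⁻⁵ + 9.75×10⁻⁶ = 6.67×10⁻⁵ T.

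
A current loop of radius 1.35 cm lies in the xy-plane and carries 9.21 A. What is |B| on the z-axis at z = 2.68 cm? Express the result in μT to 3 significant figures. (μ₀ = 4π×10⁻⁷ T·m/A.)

On the axis of a circular loop, B = μ₀IR² / [2(R²+z²)^(3/2)].
R² + z² = (0.0135)² + (0.0268)² = 0.0009005 m², and (R²+z²)^(3/2) = 2.70×10⁻⁵ m³.
B = (4π×10⁻⁷ × 9.21 × 0.0001823) / (2 × 2.70×10⁻⁵) = 3.90×10⁻⁵ T.

B ≈ 39.0 μT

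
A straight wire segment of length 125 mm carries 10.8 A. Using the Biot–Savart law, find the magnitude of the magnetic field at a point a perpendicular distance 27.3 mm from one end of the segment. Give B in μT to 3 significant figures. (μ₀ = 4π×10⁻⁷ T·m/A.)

For a finite straight segment, B = (μ₀I/4πd)(sinθ₁ + sinθ₂), where θ₁, θ₂ are the angles from the perpendicular to each end.
The perpendicular foot is at one end, so the two end-offsets along the wire are 0 and L = 0.125 m.
sinθ₁ = 0/√(0²+0.0273²) = 0.0000; sinθ₂ = 0.125/√(0.125²+0.0273²) = 0.9770.
B = (4π×10⁻⁷ × 10.8) / (4π × 0.0273) × (0.0000 + 0.9770) = 3.86×10⁻⁵ T.

B ≈ 38.6 μT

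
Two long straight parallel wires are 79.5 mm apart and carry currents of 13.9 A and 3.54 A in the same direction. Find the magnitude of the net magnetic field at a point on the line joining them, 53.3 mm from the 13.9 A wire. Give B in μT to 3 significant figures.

B ≈ 25.1 μT

Each long wire gives B = μ₀I/(2πd). Distances are d₁ = 0.0533 m and d₂ = 0.0262 m.
B₁ = 5.22×10⁻⁵ T, B₂ = 2.70×10⁻⁵ T.
Between parallel currents the two contributions point in opposite directions, so they subtract. B = |B₁ − B₂| = |5.22×10⁻⁵ − 2.70×10⁻⁵| = 2.51×10⁻⁵ T.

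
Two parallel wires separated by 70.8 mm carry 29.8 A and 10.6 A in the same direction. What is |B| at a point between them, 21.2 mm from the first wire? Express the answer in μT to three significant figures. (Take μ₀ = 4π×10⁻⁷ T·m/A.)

Each long wire gives B = μ₀I/(2πd). Distances are d₁ = 0.0212 m and d₂ = 0.0496 m.
B₁ = 2.81×10⁻⁴ T, B₂ = 4.27×10⁻⁵ T.
Between parallel currents the two contributions point in opposite directions, so they subtract. B = |B₁ − B₂| = |2.81×10⁻⁴ − 4.27×10⁻⁵| = 2.38×10⁻⁴ T.

B ≈ 238 μT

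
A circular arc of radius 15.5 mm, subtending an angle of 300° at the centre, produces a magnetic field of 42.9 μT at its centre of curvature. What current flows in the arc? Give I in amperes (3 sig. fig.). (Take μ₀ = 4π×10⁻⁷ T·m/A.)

I ≈ 1.27 A

For a circular arc, B = μ₀Iφ/(4πR) with φ in radians; here φ = 5.236 rad.
So I = 4πRB/(μ₀φ) = 4π × 0.0155 × 4.29×10⁻⁵ / (4π×10⁻⁷ × 5.236) = 1.27 A.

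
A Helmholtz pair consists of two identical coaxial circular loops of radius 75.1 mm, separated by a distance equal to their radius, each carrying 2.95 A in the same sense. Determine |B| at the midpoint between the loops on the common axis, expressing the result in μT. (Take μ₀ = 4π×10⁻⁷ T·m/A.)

B ≈ 35.3 μT

Each loop contributes B = μ₀IR²/[2(R²+z²)^(3/2)] on the axis, with z measured from that loop.
Loop 1 (z = 0.03755 m): B₁ = 1.77×10⁻⁵ T. Loop 2 (z = 0.03755 m): B₂ = 1.77×10⁻⁵ T.
The fields add: B = B₁ + B₂ = 3.53×10⁻⁵ T.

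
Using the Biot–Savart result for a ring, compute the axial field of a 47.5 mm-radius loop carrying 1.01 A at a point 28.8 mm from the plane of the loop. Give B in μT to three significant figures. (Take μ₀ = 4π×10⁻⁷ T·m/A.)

On the axis of a circular loop, B = μ₀IR² / [2(R²+z²)^(3/2)].
R² + z² = (0.0475)² + (0.0288)² = 0.003086 m², and (R²+z²)^(3/2) = 1.71×10⁻⁴ m³.
B = (4π×10⁻⁷ × 1.01 × 0.002256) / (2 × 1.71×10⁻⁴) = 8.35×10⁻⁶ T.

B ≈ 8.35 μT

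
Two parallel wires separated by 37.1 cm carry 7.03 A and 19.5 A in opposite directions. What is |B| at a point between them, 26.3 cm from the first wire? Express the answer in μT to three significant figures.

Each long wire gives B = μ₀I/(2πd). Distances are d₁ = 0.263 m and d₂ = 0.108 m.
B₁ = 5.35×10⁻⁶ T, B₂ = 3.61×10⁻⁵ T.
Between antiparallel currents both contributions point the same way, so they add. B = B₁ + B₂ = 5.35×10⁻⁶ + 3.61×10⁻⁵ = 4.15×10⁻⁵ T.

B ≈ 41.5 μT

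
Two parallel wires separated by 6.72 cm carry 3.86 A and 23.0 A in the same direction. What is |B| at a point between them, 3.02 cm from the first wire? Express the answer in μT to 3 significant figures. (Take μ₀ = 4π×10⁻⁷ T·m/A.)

Each long wire gives B = μ₀I/(2πd). Distances are d₁ = 0.0302 m and d₂ = 0.037 m.
B₁ = 2.56×10⁻⁵ T, B₂ = 1.24×10⁻⁴ T.
Between parallel currents the two contributions point in opposite directions, so they subtract. B = |B₁ − B₂| = |2.56×10⁻⁵ − 1.24×10⁻⁴| = 9.88×10⁻⁵ T.

B ≈ 98.8 μT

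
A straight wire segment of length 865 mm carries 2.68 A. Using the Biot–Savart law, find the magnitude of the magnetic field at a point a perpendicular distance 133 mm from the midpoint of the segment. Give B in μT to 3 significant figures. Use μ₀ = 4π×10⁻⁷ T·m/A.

For a finite straight segment, B = (μ₀I/4πd)(sinθ₁ + sinθ₂), where θ₁, θ₂ are the angles from the perpendicular to each end.
The perpendicular from the point meets the wire at its midpoint, so each end is L/2 = 0.4325 m away along the wire.
sinθ₁ = 0.4325/√(0.4325²+0.133²) = 0.9558; sinθ₂ = 0.4325/√(0.4325²+0.133²) = 0.9558.
B = (4π×10⁻⁷ × 2.68) / (4π × 0.133) × (0.9558 + 0.9558) = 3.85×10⁻⁶ T.

B ≈ 3.85 μT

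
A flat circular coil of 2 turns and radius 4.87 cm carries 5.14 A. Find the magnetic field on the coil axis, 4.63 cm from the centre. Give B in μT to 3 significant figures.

B ≈ 50.5 μT

For an N-turn flat coil, B = Nμ₀IR²/[2(R²+z²)^(3/2)] with R = 0.0487 m, z = 0.0463 m.
B = 2 × 2.52×10⁻⁵ T = 5.05×10⁻⁵ T.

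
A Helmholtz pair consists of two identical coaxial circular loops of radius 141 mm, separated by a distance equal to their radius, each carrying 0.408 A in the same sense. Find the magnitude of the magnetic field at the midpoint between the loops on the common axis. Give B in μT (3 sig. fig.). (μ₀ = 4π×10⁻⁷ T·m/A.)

B ≈ 2.60 μT

Each loop contributes B = μ₀IR²/[2(R²+z²)^(3/2)] on the axis, with z measured from that loop.
Loop 1 (z = 0.0705 m): B₁ = 1.30×10⁻⁶ T. Loop 2 (z = 0.0705 m): B₂ = 1.30×10⁻⁶ T.
The fields add: B = B₁ + B₂ = 2.60×10⁻⁶ T.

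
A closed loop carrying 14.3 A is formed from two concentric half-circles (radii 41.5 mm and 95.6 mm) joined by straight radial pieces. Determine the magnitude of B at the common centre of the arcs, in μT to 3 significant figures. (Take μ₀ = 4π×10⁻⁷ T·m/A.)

B ≈ 61.3 μT

The radial connectors point toward the centre, so dl × r̂ = 0 and they contribute nothing.
Each semicircle gives μ₀I/(4R): inner arc 1.08×10⁻⁴ T, outer arc 4.70×10⁻⁵ T.
The two arcs carry current in opposite angular senses, so their fields oppose: B = |1.08×10⁻⁴ − 4.70×10⁻⁵| = 6.13×10⁻⁵ T.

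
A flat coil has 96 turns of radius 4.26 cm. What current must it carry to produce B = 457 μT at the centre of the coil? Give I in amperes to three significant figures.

I ≈ 0.323 A

For an N-turn coil, B = Nμ₀I/(2R) with R = 0.0426 m, so I = 2RB/(Nμ₀) = 2 × 0.0426 × 4.57×10⁻⁴ / (96 × 4π×10⁻⁷) = 0.323 A.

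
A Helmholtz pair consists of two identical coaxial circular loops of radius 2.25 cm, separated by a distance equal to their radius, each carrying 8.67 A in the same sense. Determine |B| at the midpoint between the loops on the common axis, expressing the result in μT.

Each loop contributes B = μ₀IR²/[2(R²+z²)^(3/2)] on the axis, with z measured from that loop.
Loop 1 (z = 0.01125 m): B₁ = 1.73×10⁻⁴ T. Loop 2 (z = 0.01125 m): B₂ = 1.73×10⁻⁴ T.
The fields add: B = B₁ + B₂ = 3.46×10⁻⁴ T.

B ≈ 346 μT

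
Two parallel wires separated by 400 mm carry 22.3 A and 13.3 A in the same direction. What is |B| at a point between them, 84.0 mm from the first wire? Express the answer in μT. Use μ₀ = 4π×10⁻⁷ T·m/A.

B ≈ 44.7 μT

Each long wire gives B = μ₀I/(2πd). Distances are d₁ = 0.084 m and d₂ = 0.316 m.
B₁ = 5.31×10⁻⁵ T, B₂ = 8.42×10⁻⁶ T.
Between parallel currents the two contributions point in opposite directions, so they subtract. B = |B₁ − B₂| = |5.31×10⁻⁵ − 8.42×10⁻⁶| = 4.47×10⁻⁵ T.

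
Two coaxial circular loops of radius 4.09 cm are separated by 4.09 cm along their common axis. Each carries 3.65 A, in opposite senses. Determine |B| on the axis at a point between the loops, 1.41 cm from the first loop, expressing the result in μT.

Each loop contributes B = μ₀IR²/[2(R²+z²)^(3/2)] on the axis, with z measured from that loop.
Loop 1 (z = 0.0141 m): B₁ = 4.74×10⁻⁵ T. Loop 2 (z = 0.0268 m): B₂ = 3.28×10⁻⁵ T.
The fields oppose: B = |B₁ − B₂| = 1.46×10⁻⁵ T.

B ≈ 14.6 μT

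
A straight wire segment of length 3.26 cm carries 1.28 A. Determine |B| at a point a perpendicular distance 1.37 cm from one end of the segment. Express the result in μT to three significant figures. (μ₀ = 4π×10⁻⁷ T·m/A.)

B ≈ 8.61 μT

For a finite straight segment, B = (μ₀I/4πd)(sinθ₁ + sinθ₂), where θ₁, θ₂ are the angles from the perpendicular to each end.
The perpendicular foot is at one end, so the two end-offsets along the wire are 0 and L = 0.0326 m.
sinθ₁ = 0/√(0²+0.0137²) = 0.0000; sinθ₂ = 0.0326/√(0.0326²+0.0137²) = 0.9219.
B = (4π×10⁻⁷ × 1.28) / (4π × 0.0137) × (0.0000 + 0.9219) = 8.61×10⁻⁶ T.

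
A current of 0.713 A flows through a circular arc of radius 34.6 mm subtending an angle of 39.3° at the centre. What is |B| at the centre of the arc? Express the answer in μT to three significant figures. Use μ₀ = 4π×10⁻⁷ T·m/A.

The Biot–Savart field of a circular arc at its centre is B = μ₀Iφ/(4πR), with φ = 0.6859 rad.
B = (4π×10⁻⁷ × 0.713 × 0.6859) / (4π × 0.0346) = 1.41×10⁻⁶ T.

B ≈ 1.41 μT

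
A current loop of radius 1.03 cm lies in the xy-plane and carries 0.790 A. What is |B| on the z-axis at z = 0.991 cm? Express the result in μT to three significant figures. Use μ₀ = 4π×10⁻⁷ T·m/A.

B ≈ 18.0 μT

On the axis of a circular loop, B = μ₀IR² / [2(R²+z²)^(3/2)].
R² + z² = (0.0103)² + (0.00991)² = 0.0002043 m², and (R²+z²)^(3/2) = 2.92×10⁻⁶ m³.
B = (4π×10⁻⁷ × 0.790 × 0.0001061) / (2 × 2.92×10⁻⁶) = 1.80×10⁻⁵ T.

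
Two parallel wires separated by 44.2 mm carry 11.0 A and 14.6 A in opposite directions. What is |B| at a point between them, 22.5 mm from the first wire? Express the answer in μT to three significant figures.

Each long wire gives B = μ₀I/(2πd). Distances are d₁ = 0.0225 m and d₂ = 0.0217 m.
B₁ = 9.78×10⁻⁵ T, B₂ = 1.35×10⁻⁴ T.
Between antiparallel currents both contributions point the same way, so they add. B = B₁ + B₂ = 9.78×10⁻⁵ + 1.35×10⁻⁴ = 2.32×10⁻⁴ T.

B ≈ 232 μT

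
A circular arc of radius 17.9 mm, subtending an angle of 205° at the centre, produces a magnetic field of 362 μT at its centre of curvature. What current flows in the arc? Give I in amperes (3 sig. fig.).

For a circular arc, B = μ₀Iφ/(4πR) with φ in radians; here φ = 3.578 rad.
So I = 4πRB/(μ₀φ) = 4π × 0.0179 × 3.62×10⁻⁴ / (4π×10⁻⁷ × 3.578) = 18.1 A.

I ≈ 18.1 A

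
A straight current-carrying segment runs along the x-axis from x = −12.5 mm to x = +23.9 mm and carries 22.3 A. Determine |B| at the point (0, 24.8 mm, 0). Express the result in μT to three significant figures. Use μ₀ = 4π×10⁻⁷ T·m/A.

For a finite straight segment, B = (μ₀I/4πd)(sinθ₁ + sinθ₂), where θ₁, θ₂ are the angles from the perpendicular to each end.
The perpendicular distance is d = 0.0248 m; the end-offsets along the wire are a = 0.0125 m and b = 0.0239 m.
sinθ₁ = 0.0125/√(0.0125²+0.0248²) = 0.4501; sinθ₂ = 0.0239/√(0.0239²+0.0248²) = 0.6939.
B = (4π×10⁻⁷ × 22.3) / (4π × 0.0248) × (0.4501 + 0.6939) = 1.03×10⁻⁴ T.

B ≈ 103 μT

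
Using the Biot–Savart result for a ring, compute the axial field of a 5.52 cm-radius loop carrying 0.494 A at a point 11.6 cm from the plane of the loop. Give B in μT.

On the axis of a circular loop, B = μ₀IR² / [2(R²+z²)^(3/2)].
R² + z² = (0.0552)² + (0.116)² = 0.0165 m², and (R²+z²)^(3/2) = 2.12×10⁻³ m³.
B = (4π×10⁻⁷ × 0.494 × 0.003047) / (2 × 2.12×10⁻³) = 4.46×10⁻⁷ T.

B ≈ 0.446 μT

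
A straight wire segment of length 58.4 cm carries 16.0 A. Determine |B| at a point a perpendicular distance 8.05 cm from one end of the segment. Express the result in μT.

For a finite straight segment, B = (μ₀I/4πd)(sinθ₁ + sinθ₂), where θ₁, θ₂ are the angles from the perpendicular to each end.
The perpendicular foot is at one end, so the two end-offsets along the wire are 0 and L = 0.584 m.
sinθ₁ = 0/√(0²+0.0805²) = 0.0000; sinθ₂ = 0.584/√(0.584²+0.0805²) = 0.9906.
B = (4π×10⁻⁷ × 16.0) / (4π × 0.0805) × (0.0000 + 0.9906) = 1.97×10⁻⁵ T.

B ≈ 19.7 μT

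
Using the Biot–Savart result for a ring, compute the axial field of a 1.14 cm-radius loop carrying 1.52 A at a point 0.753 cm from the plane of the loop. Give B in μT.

On the axis of a circular loop, B = μ₀IR² / [2(R²+z²)^(3/2)].
R² + z² = (0.0114)² + (0.00753)² = 0.0001867 m², and (R²+z²)^(3/2) = 2.55×10⁻⁶ m³.
B = (4π×10⁻⁷ × 1.52 × 0.00013) / (2 × 2.55×10⁻⁶) = 4.87×10⁻⁵ T.

B ≈ 48.7 μT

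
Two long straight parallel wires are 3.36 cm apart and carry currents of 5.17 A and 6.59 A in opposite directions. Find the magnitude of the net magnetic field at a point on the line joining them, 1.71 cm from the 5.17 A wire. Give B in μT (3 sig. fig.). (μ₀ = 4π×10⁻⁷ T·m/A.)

Each long wire gives B = μ₀I/(2πd). Distances are d₁ = 0.0171 m and d₂ = 0.0165 m.
B₁ = 6.05×10⁻⁵ T, B₂ = 7.99×10⁻⁵ T.
Between antiparallel currents both contributions point the same way, so they add. B = B₁ + B₂ = 6.05×10⁻⁵ + 7.99×10⁻⁵ = 1.40×10⁻⁴ T.

B ≈ 140 μT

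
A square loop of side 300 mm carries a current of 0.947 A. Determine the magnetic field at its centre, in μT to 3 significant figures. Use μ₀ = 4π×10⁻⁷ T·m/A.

Each side is a finite straight segment at perpendicular distance d = a/(2 tan(π/4)) = 0.15 m from the centre, with end-angles ±π/4.
One side contributes B₁ = (μ₀I/4πd)·2 sin(π/4) = 8.93×10⁻⁷ T.
All 4 sides add in the same direction: B = 4 × 8.93×10⁻⁷ = 3.57×10⁻⁶ T.

B ≈ 3.57 μT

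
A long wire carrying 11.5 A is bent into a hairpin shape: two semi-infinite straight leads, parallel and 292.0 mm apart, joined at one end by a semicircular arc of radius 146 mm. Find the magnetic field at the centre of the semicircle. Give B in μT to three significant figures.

The semicircular arc contributes B_arc = μ₀I·π/(4πR) = μ₀I/(4R) = 2.47×10⁻⁵ T.
Each semi-infinite lead is at perpendicular distance R = 0.146 m from the centre, with the perpendicular foot at its near end, so it contributes μ₀I/(4πR); both point the same way, together 1.58×10⁻⁵ T.
Arc and leads all point the same direction: B = 2.47×10⁻⁵ + 1.58×10⁻⁵ = 4.05×10⁻⁵ T.

B ≈ 40.5 μT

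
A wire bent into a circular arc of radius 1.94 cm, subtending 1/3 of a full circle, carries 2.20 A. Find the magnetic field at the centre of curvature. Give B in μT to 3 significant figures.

The Biot–Savart field of a circular arc at its centre is B = μ₀Iφ/(4πR), with φ = 2.094 rad.
B = (4π×10⁻⁷ × 2.20 × 2.094) / (4π × 0.0194) = 2.38×10⁻⁵ T.

B ≈ 23.8 μT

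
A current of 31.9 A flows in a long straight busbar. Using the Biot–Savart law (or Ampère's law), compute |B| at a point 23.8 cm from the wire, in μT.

For an infinitely long straight wire, B = μ₀I/(2πd).
B = (4π×10⁻⁷ × 31.9) / (2π × 0.238) = 2.68×10⁻⁵ T.

B ≈ 26.8 μT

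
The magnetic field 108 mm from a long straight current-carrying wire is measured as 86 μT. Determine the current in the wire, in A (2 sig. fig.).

For a long straight wire B = μ₀I/(2πd), so I = 2πdB/μ₀.
I = 2π × 0.108 × 8.60×10⁻⁵ / (4π×10⁻⁷) = 46.4 A.

I ≈ 46 A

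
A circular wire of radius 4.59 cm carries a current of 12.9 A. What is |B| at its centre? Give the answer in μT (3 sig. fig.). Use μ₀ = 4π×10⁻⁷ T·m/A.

B ≈ 177 μT

At the centre of a circular loop the Biot–Savart law gives B = μ₀I/(2R).
B = (4π×10⁻⁷ × 12.9) / (2 × 0.0459) = 1.77×10⁻⁴ T.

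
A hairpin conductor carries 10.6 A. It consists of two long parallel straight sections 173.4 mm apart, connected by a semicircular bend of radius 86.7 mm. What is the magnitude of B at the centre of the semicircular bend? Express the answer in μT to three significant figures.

The semicircular arc contributes B_arc = μ₀I·π/(4πR) = μ₀I/(4R) = 3.84×10⁻⁵ T.
Each semi-infinite lead is at perpendicular distance R = 0.0867 m from the centre, with the perpendicular foot at its near end, so it contributes μ₀I/(4πR); both point the same way, together 2.45×10⁻⁵ T.
Arc and leads all point the same direction: B = 3.84×10⁻⁵ + 2.45×10⁻⁵ = 6.29×10⁻⁵ T.

B ≈ 62.9 μT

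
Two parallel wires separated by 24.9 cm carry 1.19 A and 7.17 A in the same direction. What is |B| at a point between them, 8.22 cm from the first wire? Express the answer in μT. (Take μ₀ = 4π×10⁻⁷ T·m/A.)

B ≈ 5.70 μT

Each long wire gives B = μ₀I/(2πd). Distances are d₁ = 0.0822 m and d₂ = 0.1668 m.
B₁ = 2.90×10⁻⁶ T, B₂ = 8.60×10⁻⁶ T.
Between parallel currents the two contributions point in opposite directions, so they subtract. B = |B₁ − B₂| = |2.90×10⁻⁶ − 8.60×10⁻⁶| = 5.70×10⁻⁶ T.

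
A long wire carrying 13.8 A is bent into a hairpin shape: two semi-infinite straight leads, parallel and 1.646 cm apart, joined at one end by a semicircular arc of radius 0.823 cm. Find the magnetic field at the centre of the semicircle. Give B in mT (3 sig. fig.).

B ≈ 0.862 mT

The semicircular arc contributes B_arc = μ₀I·π/(4πR) = μ₀I/(4R) = 5.27×10⁻⁴ T.
Each semi-infinite lead is at perpendicular distance R = 0.00823 m from the centre, with the perpendicular foot at its near end, so it contributes μ₀I/(4πR); both point the same way, together 3.35×10⁻⁴ T.
Arc and leads all point the same direction: B = 5.27×10⁻⁴ + 3.35×10⁻⁴ = 8.62×10⁻⁴ T.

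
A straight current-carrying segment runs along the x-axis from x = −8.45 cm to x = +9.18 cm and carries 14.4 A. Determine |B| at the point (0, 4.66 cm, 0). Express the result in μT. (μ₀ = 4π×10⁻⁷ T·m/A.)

B ≈ 54.6 μT

For a finite straight segment, B = (μ₀I/4πd)(sinθ₁ + sinθ₂), where θ₁, θ₂ are the angles from the perpendicular to each end.
The perpendicular distance is d = 0.0466 m; the end-offsets along the wire are a = 0.0845 m and b = 0.0918 m.
sinθ₁ = 0.0845/√(0.0845²+0.0466²) = 0.8757; sinθ₂ = 0.0918/√(0.0918²+0.0466²) = 0.8917.
B = (4π×10⁻⁷ × 14.4) / (4π × 0.0466) × (0.8757 + 0.8917) = 5.46×10⁻⁵ T.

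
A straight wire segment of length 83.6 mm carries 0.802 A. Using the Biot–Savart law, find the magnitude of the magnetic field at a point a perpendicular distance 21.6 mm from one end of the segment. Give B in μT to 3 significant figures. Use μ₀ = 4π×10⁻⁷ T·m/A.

B ≈ 3.59 μT

For a finite straight segment, B = (μ₀I/4πd)(sinθ₁ + sinθ₂), where θ₁, θ₂ are the angles from the perpendicular to each end.
The perpendicular foot is at one end, so the two end-offsets along the wire are 0 and L = 0.0836 m.
sinθ₁ = 0/√(0²+0.0216²) = 0.0000; sinθ₂ = 0.0836/√(0.0836²+0.0216²) = 0.9682.
B = (4π×10⁻⁷ × 0.802) / (4π × 0.0216) × (0.0000 + 0.9682) = 3.59×10⁻⁶ T.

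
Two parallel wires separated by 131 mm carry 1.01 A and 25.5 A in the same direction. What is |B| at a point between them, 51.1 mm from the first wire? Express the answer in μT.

Each long wire gives B = μ₀I/(2πd). Distances are d₁ = 0.0511 m and d₂ = 0.0799 m.
B₁ = 3.95×10⁻⁶ T, B₂ = 6.38×10⁻⁵ T.
Between parallel currents the two contributions point in opposite directions, so they subtract. B = |B₁ − B₂| = |3.95×10⁻⁶ − 6.38×10⁻⁵| = 5.99×10⁻⁵ T.

B ≈ 59.9 μT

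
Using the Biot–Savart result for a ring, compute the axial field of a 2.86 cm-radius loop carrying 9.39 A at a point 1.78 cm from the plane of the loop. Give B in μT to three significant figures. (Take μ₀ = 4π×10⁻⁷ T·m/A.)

B ≈ 126 μT

On the axis of a circular loop, B = μ₀IR² / [2(R²+z²)^(3/2)].
R² + z² = (0.0286)² + (0.0178)² = 0.001135 m², and (R²+z²)^(3/2) = 3.82×10⁻⁵ m³.
B = (4π×10⁻⁷ × 9.39 × 0.000818) / (2 × 3.82×10⁻⁵) = 1.26×10⁻⁴ T.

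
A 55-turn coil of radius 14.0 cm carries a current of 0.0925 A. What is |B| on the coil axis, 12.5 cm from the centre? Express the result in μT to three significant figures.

B ≈ 9.48 μT

For an N-turn flat coil, B = Nμ₀IR²/[2(R²+z²)^(3/2)] with R = 0.14 m, z = 0.125 m.
B = 55 × 1.72×10⁻⁷ T = 9.48×10⁻⁶ T.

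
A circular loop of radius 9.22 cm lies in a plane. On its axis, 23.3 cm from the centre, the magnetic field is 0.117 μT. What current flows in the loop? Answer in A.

I ≈ 0.345 A

On the axis of a loop, B = μ₀IR²/[2(R²+z²)^(3/2)], so I = 2B(R²+z²)^(3/2)/(μ₀R²).
R² + z² = 0.008501 + 0.05429 = 0.06279 m²; raised to 3/2 gives 1.57×10⁻² m³.
I = 2 × 1.17×10⁻⁷ × 1.57×10⁻² / (1.26×10⁻⁶ × 0.008501) = 0.345 A.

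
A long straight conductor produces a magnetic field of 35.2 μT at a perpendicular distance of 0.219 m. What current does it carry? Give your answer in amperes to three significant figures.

For a long straight wire B = μ₀I/(2πd), so I = 2πdB/μ₀.
I = 2π × 0.219 × 3.52×10⁻⁵ / (4π×10⁻⁷) = 38.5 A.

I ≈ 38.5 A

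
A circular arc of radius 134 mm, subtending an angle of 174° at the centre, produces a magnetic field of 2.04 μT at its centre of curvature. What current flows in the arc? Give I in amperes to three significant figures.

For a circular arc, B = μ₀Iφ/(4πR) with φ in radians; here φ = 3.037 rad.
So I = 4πRB/(μ₀φ) = 4π × 0.134 × 2.04×10⁻⁶ / (4π×10⁻⁷ × 3.037) = 0.900 A.

I ≈ 0.900 A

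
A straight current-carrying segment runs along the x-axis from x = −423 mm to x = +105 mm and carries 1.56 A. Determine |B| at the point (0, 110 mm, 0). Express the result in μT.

For a finite straight segment, B = (μ₀I/4πd)(sinθ₁ + sinθ₂), where θ₁, θ₂ are the angles from the perpendicular to each end.
The perpendicular distance is d = 0.11 m; the end-offsets along the wire are a = 0.423 m and b = 0.105 m.
sinθ₁ = 0.423/√(0.423²+0.11²) = 0.9678; sinθ₂ = 0.105/√(0.105²+0.11²) = 0.6905.
B = (4π×10⁻⁷ × 1.56) / (4π × 0.11) × (0.9678 + 0.6905) = 2.35×10⁻⁶ T.

B ≈ 2.35 μT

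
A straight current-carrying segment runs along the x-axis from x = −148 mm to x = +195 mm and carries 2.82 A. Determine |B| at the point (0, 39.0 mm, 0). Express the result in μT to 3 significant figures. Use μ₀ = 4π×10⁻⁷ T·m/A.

For a finite straight segment, B = (μ₀I/4πd)(sinθ₁ + sinθ₂), where θ₁, θ₂ are the angles from the perpendicular to each end.
The perpendicular distance is d = 0.039 m; the end-offsets along the wire are a = 0.148 m and b = 0.195 m.
sinθ₁ = 0.148/√(0.148²+0.039²) = 0.9670; sinθ₂ = 0.195/√(0.195²+0.039²) = 0.9806.
B = (4π×10⁻⁷ × 2.82) / (4π × 0.039) × (0.9670 + 0.9806) = 1.41×10⁻⁵ T.

B ≈ 14.1 μT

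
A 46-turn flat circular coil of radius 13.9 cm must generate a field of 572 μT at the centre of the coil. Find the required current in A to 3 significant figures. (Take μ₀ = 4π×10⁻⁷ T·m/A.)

For an N-turn coil, B = Nμ₀I/(2R) with R = 0.139 m, so I = 2RB/(Nμ₀) = 2 × 0.139 × 5.72×10⁻⁴ / (46 × 4π×10⁻⁷) = 2.75 A.

I ≈ 2.75 A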